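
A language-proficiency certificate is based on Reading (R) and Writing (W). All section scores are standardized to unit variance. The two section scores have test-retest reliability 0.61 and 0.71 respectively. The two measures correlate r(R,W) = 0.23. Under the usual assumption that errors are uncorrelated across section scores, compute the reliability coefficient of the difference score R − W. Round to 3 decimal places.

0.558

Var(R−W) = 1 + 1 − 2·0.23 = 2 − 0.46 = 1.54.
Under uncorrelated errors the observed covariances equal the true-score covariances, so only the own-variance terms attenuate.
True-score variance = [0.61 + 0.71] − 0.46 = 1.32 − 0.46 = 0.86.
Reliability = 0.86 / 1.54 = 0.558.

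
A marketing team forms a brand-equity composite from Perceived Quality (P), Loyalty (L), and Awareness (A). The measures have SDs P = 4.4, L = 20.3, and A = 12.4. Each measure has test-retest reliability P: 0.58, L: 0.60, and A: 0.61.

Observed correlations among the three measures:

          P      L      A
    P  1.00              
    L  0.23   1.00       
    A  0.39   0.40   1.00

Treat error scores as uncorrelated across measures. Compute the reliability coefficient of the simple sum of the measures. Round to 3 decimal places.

0.732

Var(P+L+A) = 4.4² + 20.3² + 12.4² + 2·[4.4·20.3·0.23 + 4.4·12.4·0.39 + 20.3·12.4·0.40] = 585.21 + 285.02 = 870.23.
Under uncorrelated errors the observed covariances equal the true-score covariances, so only the own-variance terms attenuate.
True-score variance = [4.4²·0.58 + 20.3²·0.60 + 12.4²·0.61] + 285.02 = 352.276 + 285.02 = 637.296.
Reliability = 637.296 / 870.23 = 0.732.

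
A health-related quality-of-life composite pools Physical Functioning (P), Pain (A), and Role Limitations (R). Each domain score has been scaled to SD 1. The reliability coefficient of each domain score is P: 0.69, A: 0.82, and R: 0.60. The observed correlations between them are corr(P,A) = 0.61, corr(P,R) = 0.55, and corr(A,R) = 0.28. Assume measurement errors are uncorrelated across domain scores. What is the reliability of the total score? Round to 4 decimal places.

0.8486

Var(P+A+R) = 3 + 2·[0.61 + 0.55 + 0.28] = 3 + 2.88 = 5.88.
Because errors are independent across components, Cov(Tᵢ,Tⱼ) = Cov(Xᵢ,Xⱼ); the off-diagonal part of the true-score variance is the same as above.
True-score variance = [0.69 + 0.82 + 0.60] + 2.88 = 2.11 + 2.88 = 4.99.
Reliability = 4.99 / 5.88 = 0.8486.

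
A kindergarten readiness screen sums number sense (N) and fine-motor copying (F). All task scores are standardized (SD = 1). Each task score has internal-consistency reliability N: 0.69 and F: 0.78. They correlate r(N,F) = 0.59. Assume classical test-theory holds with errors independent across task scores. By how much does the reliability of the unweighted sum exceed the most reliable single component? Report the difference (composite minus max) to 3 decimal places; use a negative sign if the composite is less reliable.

0.053

Var(sum) = 2 + 1.18 = 3.18; true-score variance = 1.47 + 1.18 = 2.65; composite reliability = 0.8333.
Max component reliability = 0.7800.
Difference = 0.8333 − 0.7800 = 0.053.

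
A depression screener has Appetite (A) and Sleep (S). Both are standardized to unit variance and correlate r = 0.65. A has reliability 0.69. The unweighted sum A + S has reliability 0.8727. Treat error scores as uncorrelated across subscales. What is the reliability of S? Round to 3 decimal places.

Var(A+S) = 2 + 2·0.65 = 3.300.
True-score variance = ρ_A + ρ_S + 2·0.65, so 0.8727 = (0.69 + ρ_S + 1.30) / 3.300.
ρ_S = 0.8727·3.300 − 0.69 − 1.30 = 0.890.

0.890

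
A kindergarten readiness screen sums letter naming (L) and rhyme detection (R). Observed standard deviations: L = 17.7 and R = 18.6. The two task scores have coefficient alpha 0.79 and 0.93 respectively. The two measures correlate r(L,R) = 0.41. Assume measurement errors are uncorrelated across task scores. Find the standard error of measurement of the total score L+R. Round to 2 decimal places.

Var(total) = 659.25 + 269.96 = 929.21.
True-score variance = 569.242 + 269.96 = 839.202, so reliability = 0.9031.
Error variance = 929.21 − 839.202 = 90.0081; SEM = √90.0081 = 9.49.

9.49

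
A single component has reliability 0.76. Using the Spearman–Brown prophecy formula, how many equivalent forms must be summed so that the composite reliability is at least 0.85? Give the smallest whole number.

k ≥ ρ*(1−ρ₁)/(ρ₁(1−ρ*)) = 0.85·0.24 / (0.76·0.15) = 1.789.
Smallest integer k = 2.

2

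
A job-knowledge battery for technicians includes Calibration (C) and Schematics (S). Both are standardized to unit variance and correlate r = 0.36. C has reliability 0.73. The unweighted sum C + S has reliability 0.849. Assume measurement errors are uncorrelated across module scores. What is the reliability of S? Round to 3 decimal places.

0.859

Var(C+S) = 2 + 2·0.36 = 2.720.
True-score variance = ρ_C + ρ_S + 2·0.36, so 0.849 = (0.73 + ρ_S + 0.72) / 2.720.
ρ_S = 0.849·2.720 − 0.73 − 0.72 = 0.859.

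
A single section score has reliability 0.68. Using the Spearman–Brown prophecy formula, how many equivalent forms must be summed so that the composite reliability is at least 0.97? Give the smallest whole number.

k ≥ ρ*(1−ρ₁)/(ρ₁(1−ρ*)) = 0.97·0.32 / (0.68·0.03) = 15.216.
Smallest integer k = 16.

16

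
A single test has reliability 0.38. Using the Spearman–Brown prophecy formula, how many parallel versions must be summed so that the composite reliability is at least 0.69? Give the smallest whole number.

k ≥ ρ*(1−ρ₁)/(ρ₁(1−ρ*)) = 0.69·0.62 / (0.38·0.31) = 3.632.
Smallest integer k = 4.

4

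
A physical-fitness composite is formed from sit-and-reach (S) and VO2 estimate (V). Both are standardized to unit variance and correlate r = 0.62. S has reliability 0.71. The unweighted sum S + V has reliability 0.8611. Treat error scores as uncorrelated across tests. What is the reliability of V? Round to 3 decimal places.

Var(S+V) = 2 + 2·0.62 = 3.240.
True-score variance = ρ_S + ρ_V + 2·0.62, so 0.8611 = (0.71 + ρ_V + 1.24) / 3.240.
ρ_V = 0.8611·3.240 − 0.71 − 1.24 = 0.840.

0.840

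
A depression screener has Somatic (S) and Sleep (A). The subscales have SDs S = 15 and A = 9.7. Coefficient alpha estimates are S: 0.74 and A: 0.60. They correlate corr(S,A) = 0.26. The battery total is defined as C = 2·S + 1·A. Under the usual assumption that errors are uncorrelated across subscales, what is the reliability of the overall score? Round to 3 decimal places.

Var(C) = 2²·15² + 9.7² + 2·[2·15·9.7·0.26] = 994.09 + 151.32 = 1145.41.
Because errors are independent across components, Cov(Tᵢ,Tⱼ) = Cov(Xᵢ,Xⱼ); the off-diagonal part of the true-score variance is the same as above.
True-score variance = [2²·15²·0.74 + 9.7²·0.60] + 151.32 = 722.454 + 151.32 = 873.774.
Reliability = 873.774 / 1145.41 = 0.763.

0.763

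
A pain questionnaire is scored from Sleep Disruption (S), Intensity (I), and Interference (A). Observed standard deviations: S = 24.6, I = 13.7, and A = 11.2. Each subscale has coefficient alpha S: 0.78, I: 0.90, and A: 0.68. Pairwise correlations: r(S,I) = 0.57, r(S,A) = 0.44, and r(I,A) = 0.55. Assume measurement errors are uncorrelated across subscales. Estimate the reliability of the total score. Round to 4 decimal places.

0.8879

Var(S+I+A) = 24.6² + 13.7² + 11.2² + 2·[24.6·13.7·0.57 + 24.6·11.2·0.44 + 13.7·11.2·0.55] = 918.29 + 795.444 = 1713.73.
With uncorrelated errors the cross-covariances are all true-score covariance, so they carry over unchanged; only the diagonal terms shrink to ρᵢσᵢ².
True-score variance = [24.6²·0.78 + 13.7²·0.90 + 11.2²·0.68] + 795.444 = 726.245 + 795.444 = 1521.69.
Reliability = 1521.69 / 1713.73 = 0.8879.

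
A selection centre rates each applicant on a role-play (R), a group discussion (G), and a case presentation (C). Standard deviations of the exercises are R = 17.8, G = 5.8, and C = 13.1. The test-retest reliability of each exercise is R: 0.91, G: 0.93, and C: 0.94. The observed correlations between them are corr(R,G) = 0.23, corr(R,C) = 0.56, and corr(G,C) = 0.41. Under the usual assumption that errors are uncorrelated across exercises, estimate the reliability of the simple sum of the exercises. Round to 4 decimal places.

Var(R+G+C) = 17.8² + 5.8² + 13.1² + 2·[17.8·5.8·0.23 + 17.8·13.1·0.56 + 5.8·13.1·0.41] = 522.09 + 370.956 = 893.046.
Under uncorrelated errors the observed covariances equal the true-score covariances, so only the own-variance terms attenuate.
True-score variance = [17.8²·0.91 + 5.8²·0.93 + 13.1²·0.94] + 370.956 = 480.923 + 370.956 = 851.879.
Reliability = 851.879 / 893.046 = 0.9539.

0.9539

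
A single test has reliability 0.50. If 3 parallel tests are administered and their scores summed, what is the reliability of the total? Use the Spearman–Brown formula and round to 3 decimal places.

ρ_k = kρ / (1 + (k−1)ρ) = 3·0.50 / (1 + 2·0.50) = 1.500 / 2.000 = 0.750.

0.750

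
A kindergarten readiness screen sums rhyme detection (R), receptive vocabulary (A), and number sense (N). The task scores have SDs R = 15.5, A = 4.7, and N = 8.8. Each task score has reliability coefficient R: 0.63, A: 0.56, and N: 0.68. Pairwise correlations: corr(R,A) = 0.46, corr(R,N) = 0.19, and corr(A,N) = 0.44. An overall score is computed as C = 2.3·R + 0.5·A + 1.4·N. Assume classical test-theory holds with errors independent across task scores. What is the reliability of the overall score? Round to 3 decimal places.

0.693

Var(C) = 2.3²·15.5² + 0.5²·4.7² + 1.4²·8.8² + 2·[1.15·15.5·4.7·0.46 + 3.22·15.5·8.8·0.19 + 0.7·4.7·8.8·0.44] = 1428.23 + 269.452 = 1697.68.
Because errors are independent across components, Cov(Tᵢ,Tⱼ) = Cov(Xᵢ,Xⱼ); the off-diagonal part of the true-score variance is the same as above.
True-score variance = [2.3²·15.5²·0.63 + 0.5²·4.7²·0.56 + 1.4²·8.8²·0.68] + 269.452 = 906.986 + 269.452 = 1176.44.
Reliability = 1176.44 / 1697.68 = 0.693.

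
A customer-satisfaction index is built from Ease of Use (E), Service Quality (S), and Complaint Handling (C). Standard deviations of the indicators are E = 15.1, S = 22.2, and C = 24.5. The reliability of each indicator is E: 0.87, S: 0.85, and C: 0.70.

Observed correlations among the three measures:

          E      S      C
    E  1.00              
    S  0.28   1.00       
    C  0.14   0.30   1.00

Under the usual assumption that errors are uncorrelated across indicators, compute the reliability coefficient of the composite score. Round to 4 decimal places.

Var(E+S+C) = 15.1² + 22.2² + 24.5² + 2·[15.1·22.2·0.28 + 15.1·24.5·0.14 + 22.2·24.5·0.30] = 1321.1 + 617.649 = 1938.75.
Under uncorrelated errors the observed covariances equal the true-score covariances, so only the own-variance terms attenuate.
True-score variance = [15.1²·0.87 + 22.2²·0.85 + 24.5²·0.70] + 617.649 = 1037.46 + 617.649 = 1655.11.
Reliability = 1655.11 / 1938.75 = 0.8537.

0.8537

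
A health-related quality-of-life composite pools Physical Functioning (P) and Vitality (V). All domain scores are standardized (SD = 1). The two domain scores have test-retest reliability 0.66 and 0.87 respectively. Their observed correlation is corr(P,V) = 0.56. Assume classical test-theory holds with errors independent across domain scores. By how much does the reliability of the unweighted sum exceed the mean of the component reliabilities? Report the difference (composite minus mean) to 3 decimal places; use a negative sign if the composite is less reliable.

0.084

Var(sum) = 2 + 1.12 = 3.12; true-score variance = 1.53 + 1.12 = 2.65; composite reliability = 0.8494.
Mean component reliability = 0.7650.
Difference = 0.8494 − 0.7650 = 0.084.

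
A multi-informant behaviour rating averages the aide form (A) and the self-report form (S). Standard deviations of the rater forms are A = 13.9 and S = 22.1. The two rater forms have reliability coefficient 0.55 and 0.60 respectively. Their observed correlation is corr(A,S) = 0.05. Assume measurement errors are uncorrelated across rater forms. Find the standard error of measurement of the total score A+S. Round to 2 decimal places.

16.80

Var(total) = 681.62 + 30.719 = 712.339.
True-score variance = 399.312 + 30.719 = 430.031, so reliability = 0.6037.
Error variance = 712.339 − 430.031 = 282.309; SEM = √282.309 = 16.80.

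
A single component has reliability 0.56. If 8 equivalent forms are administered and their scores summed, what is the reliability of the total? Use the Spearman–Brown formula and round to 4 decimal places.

ρ_k = kρ / (1 + (k−1)ρ) = 8·0.56 / (1 + 7·0.56) = 4.480 / 4.920 = 0.9106.

0.9106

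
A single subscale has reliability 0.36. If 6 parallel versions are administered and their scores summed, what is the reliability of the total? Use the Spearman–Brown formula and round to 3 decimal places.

ρ_k = kρ / (1 + (k−1)ρ) = 6·0.36 / (1 + 5·0.36) = 2.160 / 2.800 = 0.771.

0.771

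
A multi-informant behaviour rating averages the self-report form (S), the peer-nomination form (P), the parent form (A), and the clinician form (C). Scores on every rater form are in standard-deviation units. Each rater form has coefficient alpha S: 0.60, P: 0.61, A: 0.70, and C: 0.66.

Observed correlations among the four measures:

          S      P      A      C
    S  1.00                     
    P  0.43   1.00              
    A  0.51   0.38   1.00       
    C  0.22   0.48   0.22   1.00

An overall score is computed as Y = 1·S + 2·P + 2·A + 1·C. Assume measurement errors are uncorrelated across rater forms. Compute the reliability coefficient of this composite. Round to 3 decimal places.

Var(Y) = 1 + 2² + 2² + 1 + 2·[2·0.43 + 2·0.51 + 0.22 + 4·0.38 + 2·0.48 + 2·0.22] = 10 + 10.04 = 20.04.
Under uncorrelated errors the observed covariances equal the true-score covariances, so only the own-variance terms attenuate.
True-score variance = [0.60 + 2²·0.61 + 2²·0.70 + 0.66] + 10.04 = 6.5 + 10.04 = 16.54.
Reliability = 16.54 / 20.04 = 0.825.

0.825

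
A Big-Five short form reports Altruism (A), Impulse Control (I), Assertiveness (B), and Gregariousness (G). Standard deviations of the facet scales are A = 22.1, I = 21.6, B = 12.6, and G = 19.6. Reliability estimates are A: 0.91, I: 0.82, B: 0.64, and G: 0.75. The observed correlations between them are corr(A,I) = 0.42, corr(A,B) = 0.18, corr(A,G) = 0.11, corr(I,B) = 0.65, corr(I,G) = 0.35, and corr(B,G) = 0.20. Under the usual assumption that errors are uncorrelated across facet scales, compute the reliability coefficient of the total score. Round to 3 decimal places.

Var(A+I+B+G) = 22.1² + 21.6² + 12.6² + 19.6² + 2·[22.1·21.6·0.42 + 22.1·12.6·0.18 + 22.1·19.6·0.11 + 21.6·12.6·0.65 + 21.6·19.6·0.35 + 12.6·19.6·0.20] = 1497.89 + 1345.47 = 2843.36.
Because errors are independent across components, Cov(Tᵢ,Tⱼ) = Cov(Xᵢ,Xⱼ); the off-diagonal part of the true-score variance is the same as above.
True-score variance = [22.1²·0.91 + 21.6²·0.82 + 12.6²·0.64 + 19.6²·0.75] + 1345.47 = 1216.76 + 1345.47 = 2562.23.
Reliability = 2562.23 / 2843.36 = 0.901.

0.901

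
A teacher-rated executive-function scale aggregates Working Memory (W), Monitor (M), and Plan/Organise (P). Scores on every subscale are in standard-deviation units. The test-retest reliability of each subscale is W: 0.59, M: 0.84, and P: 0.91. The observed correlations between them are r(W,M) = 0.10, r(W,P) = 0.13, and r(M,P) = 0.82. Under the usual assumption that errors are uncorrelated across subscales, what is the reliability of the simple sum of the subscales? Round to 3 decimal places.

0.871

Var(W+M+P) = 3 + 2·[0.10 + 0.13 + 0.82] = 3 + 2.1 = 5.1.
Because errors are independent across components, Cov(Tᵢ,Tⱼ) = Cov(Xᵢ,Xⱼ); the off-diagonal part of the true-score variance is the same as above.
True-score variance = [0.59 + 0.84 + 0.91] + 2.1 = 2.34 + 2.1 = 4.44.
Reliability = 4.44 / 5.1 = 0.871.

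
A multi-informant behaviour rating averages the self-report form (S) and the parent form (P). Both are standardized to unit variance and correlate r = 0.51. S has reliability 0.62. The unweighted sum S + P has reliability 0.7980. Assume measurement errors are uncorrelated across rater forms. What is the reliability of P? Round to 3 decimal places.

Var(S+P) = 2 + 2·0.51 = 3.020.
True-score variance = ρ_S + ρ_P + 2·0.51, so 0.7980 = (0.62 + ρ_P + 1.02) / 3.020.
ρ_P = 0.7980·3.020 − 0.62 − 1.02 = 0.770.

0.770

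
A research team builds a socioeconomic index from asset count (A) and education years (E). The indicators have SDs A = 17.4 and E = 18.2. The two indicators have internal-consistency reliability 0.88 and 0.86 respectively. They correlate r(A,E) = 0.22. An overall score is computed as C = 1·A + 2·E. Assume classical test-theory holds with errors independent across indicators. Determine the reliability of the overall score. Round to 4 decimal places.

0.8836

Var(C) = 17.4² + 2²·18.2² + 2·[2·17.4·18.2·0.22] = 1627.72 + 278.678 = 1906.4.
Under uncorrelated errors the observed covariances equal the true-score covariances, so only the own-variance terms attenuate.
True-score variance = [17.4²·0.88 + 2²·18.2²·0.86] + 278.678 = 1405.89 + 278.678 = 1684.57.
Reliability = 1684.57 / 1906.4 = 0.8836.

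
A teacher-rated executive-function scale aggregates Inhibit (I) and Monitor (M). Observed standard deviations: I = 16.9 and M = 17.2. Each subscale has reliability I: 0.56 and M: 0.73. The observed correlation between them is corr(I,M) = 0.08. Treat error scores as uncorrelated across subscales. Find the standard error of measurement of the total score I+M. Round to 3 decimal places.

Var(total) = 581.45 + 46.5088 = 627.959.
True-score variance = 375.905 + 46.5088 = 422.414, so reliability = 0.6727.
Error variance = 627.959 − 422.414 = 205.545; SEM = √205.545 = 14.337.

14.337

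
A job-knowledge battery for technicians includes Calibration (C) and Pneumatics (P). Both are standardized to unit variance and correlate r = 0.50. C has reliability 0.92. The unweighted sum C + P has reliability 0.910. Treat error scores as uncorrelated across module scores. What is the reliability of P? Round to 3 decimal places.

0.810

Var(C+P) = 2 + 2·0.50 = 3.000.
True-score variance = ρ_C + ρ_P + 2·0.50, so 0.910 = (0.92 + ρ_P + 1.00) / 3.000.
ρ_P = 0.910·3.000 − 0.92 − 1.00 = 0.810.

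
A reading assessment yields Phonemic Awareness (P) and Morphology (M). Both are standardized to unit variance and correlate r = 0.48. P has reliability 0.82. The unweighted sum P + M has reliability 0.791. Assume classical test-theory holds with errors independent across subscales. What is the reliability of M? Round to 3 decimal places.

Var(P+M) = 2 + 2·0.48 = 2.960.
True-score variance = ρ_P + ρ_M + 2·0.48, so 0.791 = (0.82 + ρ_M + 0.96) / 2.960.
ρ_M = 0.791·2.960 − 0.82 − 0.96 = 0.561.

0.561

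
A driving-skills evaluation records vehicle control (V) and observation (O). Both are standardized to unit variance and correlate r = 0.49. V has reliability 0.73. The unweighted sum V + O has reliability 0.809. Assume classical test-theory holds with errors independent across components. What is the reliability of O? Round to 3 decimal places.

Var(V+O) = 2 + 2·0.49 = 2.980.
True-score variance = ρ_V + ρ_O + 2·0.49, so 0.809 = (0.73 + ρ_O + 0.98) / 2.980.
ρ_O = 0.809·2.980 − 0.73 − 0.98 = 0.701.

0.701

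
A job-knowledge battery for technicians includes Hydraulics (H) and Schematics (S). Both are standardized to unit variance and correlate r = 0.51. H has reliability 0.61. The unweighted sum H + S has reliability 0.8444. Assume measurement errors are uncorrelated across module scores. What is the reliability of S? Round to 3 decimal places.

Var(H+S) = 2 + 2·0.51 = 3.020.
True-score variance = ρ_H + ρ_S + 2·0.51, so 0.8444 = (0.61 + ρ_S + 1.02) / 3.020.
ρ_S = 0.8444·3.020 − 0.61 − 1.02 = 0.920.

0.920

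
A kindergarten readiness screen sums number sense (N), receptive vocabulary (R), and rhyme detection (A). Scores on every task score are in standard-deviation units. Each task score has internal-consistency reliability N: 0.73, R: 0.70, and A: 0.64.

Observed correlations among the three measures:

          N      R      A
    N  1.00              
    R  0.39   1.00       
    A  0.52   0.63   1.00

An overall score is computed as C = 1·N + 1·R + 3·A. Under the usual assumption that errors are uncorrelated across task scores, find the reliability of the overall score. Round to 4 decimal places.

Var(C) = 1 + 1 + 3² + 2·[0.39 + 3·0.52 + 3·0.63] = 11 + 7.68 = 18.68.
Under uncorrelated errors the observed covariances equal the true-score covariances, so only the own-variance terms attenuate.
True-score variance = [0.73 + 0.70 + 3²·0.64] + 7.68 = 7.19 + 7.68 = 14.87.
Reliability = 14.87 / 18.68 = 0.7960.

0.7960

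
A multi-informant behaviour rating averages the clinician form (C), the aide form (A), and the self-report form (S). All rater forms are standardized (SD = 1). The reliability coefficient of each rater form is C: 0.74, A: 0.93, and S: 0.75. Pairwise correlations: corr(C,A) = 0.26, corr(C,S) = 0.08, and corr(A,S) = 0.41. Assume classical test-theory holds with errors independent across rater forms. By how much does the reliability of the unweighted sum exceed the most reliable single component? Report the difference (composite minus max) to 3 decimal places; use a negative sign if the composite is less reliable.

Var(sum) = 3 + 1.5 = 4.5; true-score variance = 2.42 + 1.5 = 3.92; composite reliability = 0.8711.
Max component reliability = 0.9300.
Difference = 0.8711 − 0.9300 = -0.059.

-0.059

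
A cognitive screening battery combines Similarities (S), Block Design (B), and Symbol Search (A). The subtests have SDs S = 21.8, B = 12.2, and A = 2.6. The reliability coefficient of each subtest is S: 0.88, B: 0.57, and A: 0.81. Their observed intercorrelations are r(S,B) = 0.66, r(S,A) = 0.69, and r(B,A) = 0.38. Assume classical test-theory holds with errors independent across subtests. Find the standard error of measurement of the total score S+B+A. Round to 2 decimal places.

Var(total) = 630.84 + 453.393 = 1084.23.
True-score variance = 508.526 + 453.393 = 961.918, so reliability = 0.8872.
Error variance = 1084.23 − 961.918 = 122.314; SEM = √122.314 = 11.06.

11.06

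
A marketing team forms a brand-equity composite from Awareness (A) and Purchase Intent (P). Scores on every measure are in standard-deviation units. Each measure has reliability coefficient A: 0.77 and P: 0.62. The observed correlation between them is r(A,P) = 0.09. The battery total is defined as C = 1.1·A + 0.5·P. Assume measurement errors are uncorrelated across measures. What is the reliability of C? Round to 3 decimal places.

Var(C) = 1.1² + 0.5² + 2·[0.55·0.09] = 1.46 + 0.099 = 1.559.
Because errors are independent across components, Cov(Tᵢ,Tⱼ) = Cov(Xᵢ,Xⱼ); the off-diagonal part of the true-score variance is the same as above.
True-score variance = [1.1²·0.77 + 0.5²·0.62] + 0.099 = 1.0867 + 0.099 = 1.1857.
Reliability = 1.1857 / 1.559 = 0.761.

0.761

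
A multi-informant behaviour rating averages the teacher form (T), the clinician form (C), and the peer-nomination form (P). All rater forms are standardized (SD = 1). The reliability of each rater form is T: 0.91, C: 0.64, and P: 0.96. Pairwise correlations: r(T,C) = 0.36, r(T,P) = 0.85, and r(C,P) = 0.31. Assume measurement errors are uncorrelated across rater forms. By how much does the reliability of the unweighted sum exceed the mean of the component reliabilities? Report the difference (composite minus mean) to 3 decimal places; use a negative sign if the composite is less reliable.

Var(sum) = 3 + 3.04 = 6.04; true-score variance = 2.51 + 3.04 = 5.55; composite reliability = 0.9189.
Mean component reliability = 0.8367.
Difference = 0.9189 − 0.8367 = 0.082.

0.082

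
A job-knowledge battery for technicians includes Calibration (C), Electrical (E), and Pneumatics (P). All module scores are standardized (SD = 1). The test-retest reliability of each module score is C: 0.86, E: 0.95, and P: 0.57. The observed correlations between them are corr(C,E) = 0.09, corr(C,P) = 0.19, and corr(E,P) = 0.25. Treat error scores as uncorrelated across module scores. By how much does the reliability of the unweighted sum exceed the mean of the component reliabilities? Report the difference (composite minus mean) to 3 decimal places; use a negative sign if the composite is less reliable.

0.054

Var(sum) = 3 + 1.06 = 4.06; true-score variance = 2.38 + 1.06 = 3.44; composite reliability = 0.8473.
Mean component reliability = 0.7933.
Difference = 0.8473 − 0.7933 = 0.054.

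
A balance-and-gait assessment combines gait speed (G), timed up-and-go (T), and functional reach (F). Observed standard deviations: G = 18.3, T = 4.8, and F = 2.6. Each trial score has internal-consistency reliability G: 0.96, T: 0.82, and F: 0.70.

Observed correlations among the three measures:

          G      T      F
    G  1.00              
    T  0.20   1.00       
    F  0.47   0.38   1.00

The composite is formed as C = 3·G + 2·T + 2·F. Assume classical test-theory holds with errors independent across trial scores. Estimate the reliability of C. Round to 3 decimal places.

0.960

Var(C) = 3²·18.3² + 2²·4.8² + 2²·2.6² + 2·[6·18.3·4.8·0.20 + 6·18.3·2.6·0.47 + 4·4.8·2.6·0.38] = 3133.21 + 517.106 = 3650.32.
Because errors are independent across components, Cov(Tᵢ,Tⱼ) = Cov(Xᵢ,Xⱼ); the off-diagonal part of the true-score variance is the same as above.
True-score variance = [3²·18.3²·0.96 + 2²·4.8²·0.82 + 2²·2.6²·0.70] + 517.106 = 2987.95 + 517.106 = 3505.06.
Reliability = 3505.06 / 3650.32 = 0.960.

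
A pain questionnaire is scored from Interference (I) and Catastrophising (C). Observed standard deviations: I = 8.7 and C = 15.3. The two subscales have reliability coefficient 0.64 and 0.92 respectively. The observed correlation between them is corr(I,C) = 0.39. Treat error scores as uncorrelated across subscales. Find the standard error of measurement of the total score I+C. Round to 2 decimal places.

6.78

Var(total) = 309.78 + 103.826 = 413.606.
True-score variance = 263.804 + 103.826 = 367.63, so reliability = 0.8888.
Error variance = 413.606 − 367.63 = 45.9756; SEM = √45.9756 = 6.78.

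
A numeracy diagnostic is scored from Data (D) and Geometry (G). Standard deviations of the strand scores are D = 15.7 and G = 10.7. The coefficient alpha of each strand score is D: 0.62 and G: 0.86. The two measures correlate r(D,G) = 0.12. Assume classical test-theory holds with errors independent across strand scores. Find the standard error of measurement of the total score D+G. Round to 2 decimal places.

Var(total) = 360.98 + 40.3176 = 401.298.
True-score variance = 251.285 + 40.3176 = 291.603, so reliability = 0.7266.
Error variance = 401.298 − 291.603 = 109.695; SEM = √109.695 = 10.47.

10.47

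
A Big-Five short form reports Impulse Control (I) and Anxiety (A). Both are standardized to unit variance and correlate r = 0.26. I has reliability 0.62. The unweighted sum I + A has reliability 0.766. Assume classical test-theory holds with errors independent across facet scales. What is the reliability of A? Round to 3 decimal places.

Var(I+A) = 2 + 2·0.26 = 2.520.
True-score variance = ρ_I + ρ_A + 2·0.26, so 0.766 = (0.62 + ρ_A + 0.52) / 2.520.
ρ_A = 0.766·2.520 − 0.62 − 0.52 = 0.790.

0.790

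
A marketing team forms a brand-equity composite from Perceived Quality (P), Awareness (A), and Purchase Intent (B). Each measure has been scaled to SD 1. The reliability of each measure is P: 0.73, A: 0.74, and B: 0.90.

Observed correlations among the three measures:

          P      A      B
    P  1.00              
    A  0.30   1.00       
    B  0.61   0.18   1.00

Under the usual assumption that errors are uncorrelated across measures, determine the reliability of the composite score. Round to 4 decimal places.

Var(P+A+B) = 3 + 2·[0.30 + 0.61 + 0.18] = 3 + 2.18 = 5.18.
Under uncorrelated errors the observed covariances equal the true-score covariances, so only the own-variance terms attenuate.
True-score variance = [0.73 + 0.74 + 0.90] + 2.18 = 2.37 + 2.18 = 4.55.
Reliability = 4.55 / 5.18 = 0.8784.

0.8784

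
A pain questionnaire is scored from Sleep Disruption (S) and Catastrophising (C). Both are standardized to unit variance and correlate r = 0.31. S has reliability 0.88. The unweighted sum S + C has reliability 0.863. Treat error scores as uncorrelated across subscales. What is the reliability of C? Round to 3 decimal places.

Var(S+C) = 2 + 2·0.31 = 2.620.
True-score variance = ρ_S + ρ_C + 2·0.31, so 0.863 = (0.88 + ρ_C + 0.62) / 2.620.
ρ_C = 0.863·2.620 − 0.88 − 0.62 = 0.761.

0.761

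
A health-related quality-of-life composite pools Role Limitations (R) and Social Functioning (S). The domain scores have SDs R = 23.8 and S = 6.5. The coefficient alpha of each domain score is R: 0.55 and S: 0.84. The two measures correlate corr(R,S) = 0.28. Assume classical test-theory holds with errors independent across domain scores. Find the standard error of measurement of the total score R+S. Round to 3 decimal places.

Var(total) = 608.69 + 86.632 = 695.322.
True-score variance = 347.032 + 86.632 = 433.664, so reliability = 0.6237.
Error variance = 695.322 − 433.664 = 261.658; SEM = √261.658 = 16.176.

16.176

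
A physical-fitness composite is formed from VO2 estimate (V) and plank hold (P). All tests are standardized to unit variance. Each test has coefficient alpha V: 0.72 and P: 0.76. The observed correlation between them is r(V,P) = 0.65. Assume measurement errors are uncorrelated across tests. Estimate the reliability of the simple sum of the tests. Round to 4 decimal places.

0.8424

Var(V+P) = 2 + 2·[0.65] = 2 + 1.3 = 3.3.
Because errors are independent across components, Cov(Tᵢ,Tⱼ) = Cov(Xᵢ,Xⱼ); the off-diagonal part of the true-score variance is the same as above.
True-score variance = [0.72 + 0.76] + 1.3 = 1.48 + 1.3 = 2.78.
Reliability = 2.78 / 3.3 = 0.8424.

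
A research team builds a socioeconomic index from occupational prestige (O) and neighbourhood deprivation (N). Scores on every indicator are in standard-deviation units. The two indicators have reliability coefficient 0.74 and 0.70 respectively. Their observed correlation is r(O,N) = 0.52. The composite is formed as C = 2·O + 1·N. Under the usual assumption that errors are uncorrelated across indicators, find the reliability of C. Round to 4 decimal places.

Var(C) = 2² + 1 + 2·[2·0.52] = 5 + 2.08 = 7.08.
Under uncorrelated errors the observed covariances equal the true-score covariances, so only the own-variance terms attenuate.
True-score variance = [2²·0.74 + 0.70] + 2.08 = 3.66 + 2.08 = 5.74.
Reliability = 5.74 / 7.08 = 0.8107.

0.8107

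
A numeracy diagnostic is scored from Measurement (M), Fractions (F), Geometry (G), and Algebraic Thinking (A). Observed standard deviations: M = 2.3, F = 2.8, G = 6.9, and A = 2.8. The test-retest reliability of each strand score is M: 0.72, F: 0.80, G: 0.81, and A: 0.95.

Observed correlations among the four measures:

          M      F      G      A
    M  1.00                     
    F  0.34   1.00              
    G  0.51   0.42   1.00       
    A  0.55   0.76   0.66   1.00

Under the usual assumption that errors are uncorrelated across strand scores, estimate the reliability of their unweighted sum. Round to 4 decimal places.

0.9167

Var(M+F+G+A) = 2.3² + 2.8² + 6.9² + 2.8² + 2·[2.3·2.8·0.34 + 2.3·6.9·0.51 + 2.3·2.8·0.55 + 2.8·6.9·0.42 + 2.8·2.8·0.76 + 6.9·2.8·0.66] = 68.58 + 81.2986 = 149.879.
Because errors are independent across components, Cov(Tᵢ,Tⱼ) = Cov(Xᵢ,Xⱼ); the off-diagonal part of the true-score variance is the same as above.
True-score variance = [2.3²·0.72 + 2.8²·0.80 + 6.9²·0.81 + 2.8²·0.95] + 81.2986 = 56.0929 + 81.2986 = 137.392.
Reliability = 137.392 / 149.879 = 0.9167.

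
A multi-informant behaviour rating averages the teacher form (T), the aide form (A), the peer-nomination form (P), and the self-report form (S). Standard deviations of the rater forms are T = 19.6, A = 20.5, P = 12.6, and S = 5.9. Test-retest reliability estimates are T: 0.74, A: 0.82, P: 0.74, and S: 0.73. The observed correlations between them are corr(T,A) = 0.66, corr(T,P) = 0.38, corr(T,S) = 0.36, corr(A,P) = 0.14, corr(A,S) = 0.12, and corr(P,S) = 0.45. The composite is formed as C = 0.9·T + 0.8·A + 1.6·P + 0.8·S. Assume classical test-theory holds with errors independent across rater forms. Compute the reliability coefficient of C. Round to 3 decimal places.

Var(C) = 0.9²·19.6² + 0.8²·20.5² + 1.6²·12.6² + 0.8²·5.9² + 2·[0.72·19.6·20.5·0.66 + 1.44·19.6·12.6·0.38 + 0.72·19.6·5.9·0.36 + 1.28·20.5·12.6·0.14 + 0.64·20.5·5.9·0.12 + 1.28·12.6·5.9·0.45] = 1008.83 + 908.884 = 1917.72.
Under uncorrelated errors the observed covariances equal the true-score covariances, so only the own-variance terms attenuate.
True-score variance = [0.9²·19.6²·0.74 + 0.8²·20.5²·0.82 + 1.6²·12.6²·0.74 + 0.8²·5.9²·0.73] + 908.884 = 767.831 + 908.884 = 1676.71.
Reliability = 1676.71 / 1917.72 = 0.874.

0.874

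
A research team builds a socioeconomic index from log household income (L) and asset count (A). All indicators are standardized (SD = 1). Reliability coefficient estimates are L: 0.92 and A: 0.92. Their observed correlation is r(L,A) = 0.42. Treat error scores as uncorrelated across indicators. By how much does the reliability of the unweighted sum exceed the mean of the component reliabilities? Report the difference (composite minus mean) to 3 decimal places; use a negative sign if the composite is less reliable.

Var(sum) = 2 + 0.84 = 2.84; true-score variance = 1.84 + 0.84 = 2.68; composite reliability = 0.9437.
Mean component reliability = 0.9200.
Difference = 0.9437 − 0.9200 = 0.024.

0.024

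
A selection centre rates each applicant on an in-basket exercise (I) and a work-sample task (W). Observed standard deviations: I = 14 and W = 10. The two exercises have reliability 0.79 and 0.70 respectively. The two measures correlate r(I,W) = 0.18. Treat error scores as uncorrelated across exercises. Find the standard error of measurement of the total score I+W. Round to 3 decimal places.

Var(total) = 296 + 50.4 = 346.4.
True-score variance = 224.84 + 50.4 = 275.24, so reliability = 0.7946.
Error variance = 346.4 − 275.24 = 71.16; SEM = √71.16 = 8.436.

8.436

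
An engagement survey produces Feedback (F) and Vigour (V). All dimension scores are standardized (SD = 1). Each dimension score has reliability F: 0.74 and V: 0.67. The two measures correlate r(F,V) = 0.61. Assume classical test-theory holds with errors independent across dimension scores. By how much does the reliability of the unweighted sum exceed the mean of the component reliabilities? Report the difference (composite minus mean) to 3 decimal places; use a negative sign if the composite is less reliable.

0.112

Var(sum) = 2 + 1.22 = 3.22; true-score variance = 1.41 + 1.22 = 2.63; composite reliability = 0.8168.
Mean component reliability = 0.7050.
Difference = 0.8168 − 0.7050 = 0.112.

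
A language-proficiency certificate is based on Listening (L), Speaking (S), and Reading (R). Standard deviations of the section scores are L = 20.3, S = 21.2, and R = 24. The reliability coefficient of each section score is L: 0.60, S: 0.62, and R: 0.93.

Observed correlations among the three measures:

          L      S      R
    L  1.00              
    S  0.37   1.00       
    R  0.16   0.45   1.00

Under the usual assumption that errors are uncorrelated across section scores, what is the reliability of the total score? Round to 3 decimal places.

0.841

Var(L+S+R) = 20.3² + 21.2² + 24² + 2·[20.3·21.2·0.37 + 20.3·24·0.16 + 21.2·24·0.45] = 1437.53 + 932.29 = 2369.82.
Because errors are independent across components, Cov(Tᵢ,Tⱼ) = Cov(Xᵢ,Xⱼ); the off-diagonal part of the true-score variance is the same as above.
True-score variance = [20.3²·0.60 + 21.2²·0.62 + 24²·0.93] + 932.29 = 1061.59 + 932.29 = 1993.88.
Reliability = 1993.88 / 2369.82 = 0.841.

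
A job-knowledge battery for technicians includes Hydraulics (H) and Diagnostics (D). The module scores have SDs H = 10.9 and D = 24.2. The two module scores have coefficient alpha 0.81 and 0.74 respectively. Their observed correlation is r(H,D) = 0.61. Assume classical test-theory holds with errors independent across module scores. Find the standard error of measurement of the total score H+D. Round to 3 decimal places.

Var(total) = 704.45 + 321.812 = 1026.26.
True-score variance = 529.61 + 321.812 = 851.421, so reliability = 0.8296.
Error variance = 1026.26 − 851.421 = 174.84; SEM = √174.84 = 13.223.

13.223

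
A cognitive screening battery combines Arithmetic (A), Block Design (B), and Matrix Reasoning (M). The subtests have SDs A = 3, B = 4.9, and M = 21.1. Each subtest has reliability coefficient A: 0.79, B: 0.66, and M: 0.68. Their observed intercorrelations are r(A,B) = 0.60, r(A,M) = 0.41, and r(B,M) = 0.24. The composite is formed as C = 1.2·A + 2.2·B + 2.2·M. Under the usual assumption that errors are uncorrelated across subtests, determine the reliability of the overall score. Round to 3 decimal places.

Var(C) = 1.2²·3² + 2.2²·4.9² + 2.2²·21.1² + 2·[2.64·3·4.9·0.60 + 2.64·3·21.1·0.41 + 4.84·4.9·21.1·0.24] = 2283.98 + 423.797 = 2707.78.
With uncorrelated errors the cross-covariances are all true-score covariance, so they carry over unchanged; only the diagonal terms shrink to ρᵢσᵢ².
True-score variance = [1.2²·3²·0.79 + 2.2²·4.9²·0.66 + 2.2²·21.1²·0.68] + 423.797 = 1552.21 + 423.797 = 1976.01.
Reliability = 1976.01 / 2707.78 = 0.730.

0.730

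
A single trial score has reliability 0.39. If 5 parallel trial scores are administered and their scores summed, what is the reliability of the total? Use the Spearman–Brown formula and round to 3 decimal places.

ρ_k = kρ / (1 + (k−1)ρ) = 5·0.39 / (1 + 4·0.39) = 1.950 / 2.560 = 0.762.

0.762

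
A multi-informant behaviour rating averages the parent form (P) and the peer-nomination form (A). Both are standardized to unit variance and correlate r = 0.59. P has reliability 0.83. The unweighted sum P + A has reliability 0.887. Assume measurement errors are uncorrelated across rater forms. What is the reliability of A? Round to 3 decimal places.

Var(P+A) = 2 + 2·0.59 = 3.180.
True-score variance = ρ_P + ρ_A + 2·0.59, so 0.887 = (0.83 + ρ_A + 1.18) / 3.180.
ρ_A = 0.887·3.180 − 0.83 − 1.18 = 0.811.

0.811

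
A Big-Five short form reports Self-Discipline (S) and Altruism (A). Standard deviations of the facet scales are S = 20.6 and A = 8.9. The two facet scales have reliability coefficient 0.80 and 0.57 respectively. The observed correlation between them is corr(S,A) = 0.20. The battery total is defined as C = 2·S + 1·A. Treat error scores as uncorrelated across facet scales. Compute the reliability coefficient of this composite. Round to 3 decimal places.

0.806

Var(C) = 2²·20.6² + 8.9² + 2·[2·20.6·8.9·0.20] = 1776.65 + 146.672 = 1923.32.
With uncorrelated errors the cross-covariances are all true-score covariance, so they carry over unchanged; only the diagonal terms shrink to ρᵢσᵢ².
True-score variance = [2²·20.6²·0.80 + 8.9²·0.57] + 146.672 = 1403.1 + 146.672 = 1549.77.
Reliability = 1549.77 / 1923.32 = 0.806.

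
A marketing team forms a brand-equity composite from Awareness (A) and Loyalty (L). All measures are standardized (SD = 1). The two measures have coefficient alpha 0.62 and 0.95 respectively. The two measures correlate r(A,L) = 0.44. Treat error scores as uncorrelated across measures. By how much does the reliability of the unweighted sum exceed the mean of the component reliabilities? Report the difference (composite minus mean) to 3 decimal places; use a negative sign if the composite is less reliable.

Var(sum) = 2 + 0.88 = 2.88; true-score variance = 1.57 + 0.88 = 2.45; composite reliability = 0.8507.
Mean component reliability = 0.7850.
Difference = 0.8507 − 0.7850 = 0.066.

0.066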